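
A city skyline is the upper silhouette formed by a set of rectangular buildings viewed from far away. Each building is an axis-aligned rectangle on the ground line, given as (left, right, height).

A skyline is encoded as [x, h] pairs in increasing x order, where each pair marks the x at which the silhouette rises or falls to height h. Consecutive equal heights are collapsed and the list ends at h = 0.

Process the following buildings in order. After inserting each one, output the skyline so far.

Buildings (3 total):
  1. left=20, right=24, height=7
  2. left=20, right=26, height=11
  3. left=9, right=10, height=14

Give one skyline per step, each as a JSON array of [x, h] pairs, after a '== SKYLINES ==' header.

== SKYLINES ==
[[20,7],[24,0]]
[[20,11],[26,0]]
[[9,14],[10,0],[20,11],[26,0]]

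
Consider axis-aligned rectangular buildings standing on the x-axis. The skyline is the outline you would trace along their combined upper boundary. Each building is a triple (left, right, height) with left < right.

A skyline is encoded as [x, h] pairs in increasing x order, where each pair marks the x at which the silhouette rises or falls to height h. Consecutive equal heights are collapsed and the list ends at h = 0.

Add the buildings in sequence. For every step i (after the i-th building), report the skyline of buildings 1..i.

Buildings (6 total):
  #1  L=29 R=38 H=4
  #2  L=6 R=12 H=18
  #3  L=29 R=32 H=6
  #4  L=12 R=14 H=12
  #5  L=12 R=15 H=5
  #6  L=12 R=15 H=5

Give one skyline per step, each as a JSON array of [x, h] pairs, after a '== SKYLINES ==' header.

== SKYLINES ==
[[29,4],[38,0]]
[[6,18],[12,0],[29,4],[38,0]]
[[6,18],[12,0],[29,6],[32,4],[38,0]]
[[6,18],[12,12],[14,0],[29,6],[32,4],[38,0]]
[[6,18],[12,12],[14,5],[15,0],[29,6],[32,4],[38,0]]
[[6,18],[12,12],[14,5],[15,0],[29,6],[32,4],[38,0]]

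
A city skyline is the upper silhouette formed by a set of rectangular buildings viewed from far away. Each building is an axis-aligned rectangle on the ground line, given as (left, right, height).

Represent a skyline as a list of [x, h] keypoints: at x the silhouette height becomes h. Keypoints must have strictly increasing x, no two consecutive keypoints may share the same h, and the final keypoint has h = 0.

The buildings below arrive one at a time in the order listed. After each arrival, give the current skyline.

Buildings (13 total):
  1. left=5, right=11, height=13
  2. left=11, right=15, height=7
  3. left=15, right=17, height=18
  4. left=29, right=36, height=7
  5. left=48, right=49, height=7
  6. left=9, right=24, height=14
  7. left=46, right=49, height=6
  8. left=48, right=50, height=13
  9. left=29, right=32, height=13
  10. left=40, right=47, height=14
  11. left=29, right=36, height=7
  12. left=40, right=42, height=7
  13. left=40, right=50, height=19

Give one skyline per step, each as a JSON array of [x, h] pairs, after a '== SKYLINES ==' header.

== SKYLINES ==
[[5,13],[11,0]]
[[5,13],[11,7],[15,0]]
[[5,13],[11,7],[15,18],[17,0]]
[[5,13],[11,7],[15,18],[17,0],[29,7],[36,0]]
[[5,13],[11,7],[15,18],[17,0],[29,7],[36,0],[48,7],[49,0]]
[[5,13],[9,14],[15,18],[17,14],[24,0],[29,7],[36,0],[48,7],[49,0]]
[[5,13],[9,14],[15,18],[17,14],[24,0],[29,7],[36,0],[46,6],[48,7],[49,0]]
[[5,13],[9,14],[15,18],[17,14],[24,0],[29,7],[36,0],[46,6],[48,13],[50,0]]
[[5,13],[9,14],[15,18],[17,14],[24,0],[29,13],[32,7],[36,0],[46,6],[48,13],[50,0]]
[[5,13],[9,14],[15,18],[17,14],[24,0],[29,13],[32,7],[36,0],[40,14],[47,6],[48,13],[50,0]]
[[5,13],[9,14],[15,18],[17,14],[24,0],[29,13],[32,7],[36,0],[40,14],[47,6],[48,13],[50,0]]
[[5,13],[9,14],[15,18],[17,14],[24,0],[29,13],[32,7],[36,0],[40,14],[47,6],[48,13],[50,0]]
[[5,13],[9,14],[15,18],[17,14],[24,0],[29,13],[32,7],[36,0],[40,19],[50,0]]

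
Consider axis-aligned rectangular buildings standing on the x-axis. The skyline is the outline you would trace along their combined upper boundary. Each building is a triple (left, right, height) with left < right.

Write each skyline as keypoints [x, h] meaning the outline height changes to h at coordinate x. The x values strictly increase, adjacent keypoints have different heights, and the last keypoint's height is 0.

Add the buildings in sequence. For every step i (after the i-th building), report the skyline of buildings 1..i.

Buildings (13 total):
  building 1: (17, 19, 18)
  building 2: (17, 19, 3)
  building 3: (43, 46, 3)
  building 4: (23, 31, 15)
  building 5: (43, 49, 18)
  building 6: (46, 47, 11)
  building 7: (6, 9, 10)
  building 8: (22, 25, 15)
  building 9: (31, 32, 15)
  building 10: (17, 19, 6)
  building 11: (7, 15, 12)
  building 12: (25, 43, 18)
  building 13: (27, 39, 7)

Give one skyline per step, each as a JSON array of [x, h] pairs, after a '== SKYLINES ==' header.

== SKYLINES ==
[[17,18],[19,0]]
[[17,18],[19,0]]
[[17,18],[19,0],[43,3],[46,0]]
[[17,18],[19,0],[23,15],[31,0],[43,3],[46,0]]
[[17,18],[19,0],[23,15],[31,0],[43,18],[49,0]]
[[17,18],[19,0],[23,15],[31,0],[43,18],[49,0]]
[[6,10],[9,0],[17,18],[19,0],[23,15],[31,0],[43,18],[49,0]]
[[6,10],[9,0],[17,18],[19,0],[22,15],[31,0],[43,18],[49,0]]
[[6,10],[9,0],[17,18],[19,0],[22,15],[32,0],[43,18],[49,0]]
[[6,10],[9,0],[17,18],[19,0],[22,15],[32,0],[43,18],[49,0]]
[[6,10],[7,12],[15,0],[17,18],[19,0],[22,15],[32,0],[43,18],[49,0]]
[[6,10],[7,12],[15,0],[17,18],[19,0],[22,15],[25,18],[49,0]]
[[6,10],[7,12],[15,0],[17,18],[19,0],[22,15],[25,18],[49,0]]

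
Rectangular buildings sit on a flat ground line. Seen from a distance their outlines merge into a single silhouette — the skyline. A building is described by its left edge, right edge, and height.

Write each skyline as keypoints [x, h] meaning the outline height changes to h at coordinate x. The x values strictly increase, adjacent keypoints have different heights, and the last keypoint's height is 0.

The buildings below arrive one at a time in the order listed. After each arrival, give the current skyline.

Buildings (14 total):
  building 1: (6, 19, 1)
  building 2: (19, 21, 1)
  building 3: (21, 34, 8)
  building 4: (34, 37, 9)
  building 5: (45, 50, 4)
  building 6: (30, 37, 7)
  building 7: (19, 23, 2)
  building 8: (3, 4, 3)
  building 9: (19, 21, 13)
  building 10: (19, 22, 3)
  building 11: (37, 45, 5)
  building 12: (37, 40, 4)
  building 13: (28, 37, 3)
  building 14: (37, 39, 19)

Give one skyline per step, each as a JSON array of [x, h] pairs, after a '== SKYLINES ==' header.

== SKYLINES ==
[[6,1],[19,0]]
[[6,1],[21,0]]
[[6,1],[21,8],[34,0]]
[[6,1],[21,8],[34,9],[37,0]]
[[6,1],[21,8],[34,9],[37,0],[45,4],[50,0]]
[[6,1],[21,8],[34,9],[37,0],[45,4],[50,0]]
[[6,1],[19,2],[21,8],[34,9],[37,0],[45,4],[50,0]]
[[3,3],[4,0],[6,1],[19,2],[21,8],[34,9],[37,0],[45,4],[50,0]]
[[3,3],[4,0],[6,1],[19,13],[21,8],[34,9],[37,0],[45,4],[50,0]]
[[3,3],[4,0],[6,1],[19,13],[21,8],[34,9],[37,0],[45,4],[50,0]]
[[3,3],[4,0],[6,1],[19,13],[21,8],[34,9],[37,5],[45,4],[50,0]]
[[3,3],[4,0],[6,1],[19,13],[21,8],[34,9],[37,5],[45,4],[50,0]]
[[3,3],[4,0],[6,1],[19,13],[21,8],[34,9],[37,5],[45,4],[50,0]]
[[3,3],[4,0],[6,1],[19,13],[21,8],[34,9],[37,19],[39,5],[45,4],[50,0]]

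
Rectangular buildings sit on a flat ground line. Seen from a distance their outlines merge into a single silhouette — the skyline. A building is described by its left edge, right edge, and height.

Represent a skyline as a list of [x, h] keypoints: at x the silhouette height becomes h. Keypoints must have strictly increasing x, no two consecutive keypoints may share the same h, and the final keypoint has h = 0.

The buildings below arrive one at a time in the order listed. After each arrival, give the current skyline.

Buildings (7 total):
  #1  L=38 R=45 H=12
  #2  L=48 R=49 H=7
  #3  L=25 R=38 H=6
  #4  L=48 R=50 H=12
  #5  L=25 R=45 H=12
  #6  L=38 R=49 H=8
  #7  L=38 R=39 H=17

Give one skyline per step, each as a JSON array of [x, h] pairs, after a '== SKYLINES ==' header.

== SKYLINES ==
[[38,12],[45,0]]
[[38,12],[45,0],[48,7],[49,0]]
[[25,6],[38,12],[45,0],[48,7],[49,0]]
[[25,6],[38,12],[45,0],[48,12],[50,0]]
[[25,12],[45,0],[48,12],[50,0]]
[[25,12],[45,8],[48,12],[50,0]]
[[25,12],[38,17],[39,12],[45,8],[48,12],[50,0]]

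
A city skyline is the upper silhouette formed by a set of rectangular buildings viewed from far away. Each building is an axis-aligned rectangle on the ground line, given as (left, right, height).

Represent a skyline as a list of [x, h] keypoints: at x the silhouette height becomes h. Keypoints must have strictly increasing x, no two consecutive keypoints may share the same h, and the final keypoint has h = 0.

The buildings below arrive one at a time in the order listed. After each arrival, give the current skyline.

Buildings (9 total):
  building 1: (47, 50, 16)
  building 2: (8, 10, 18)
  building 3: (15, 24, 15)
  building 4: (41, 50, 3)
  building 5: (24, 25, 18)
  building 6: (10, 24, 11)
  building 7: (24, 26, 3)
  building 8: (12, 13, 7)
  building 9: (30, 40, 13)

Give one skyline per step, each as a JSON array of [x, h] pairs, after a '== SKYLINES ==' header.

== SKYLINES ==
[[47,16],[50,0]]
[[8,18],[10,0],[47,16],[50,0]]
[[8,18],[10,0],[15,15],[24,0],[47,16],[50,0]]
[[8,18],[10,0],[15,15],[24,0],[41,3],[47,16],[50,0]]
[[8,18],[10,0],[15,15],[24,18],[25,0],[41,3],[47,16],[50,0]]
[[8,18],[10,11],[15,15],[24,18],[25,0],[41,3],[47,16],[50,0]]
[[8,18],[10,11],[15,15],[24,18],[25,3],[26,0],[41,3],[47,16],[50,0]]
[[8,18],[10,11],[15,15],[24,18],[25,3],[26,0],[41,3],[47,16],[50,0]]
[[8,18],[10,11],[15,15],[24,18],[25,3],[26,0],[30,13],[40,0],[41,3],[47,16],[50,0]]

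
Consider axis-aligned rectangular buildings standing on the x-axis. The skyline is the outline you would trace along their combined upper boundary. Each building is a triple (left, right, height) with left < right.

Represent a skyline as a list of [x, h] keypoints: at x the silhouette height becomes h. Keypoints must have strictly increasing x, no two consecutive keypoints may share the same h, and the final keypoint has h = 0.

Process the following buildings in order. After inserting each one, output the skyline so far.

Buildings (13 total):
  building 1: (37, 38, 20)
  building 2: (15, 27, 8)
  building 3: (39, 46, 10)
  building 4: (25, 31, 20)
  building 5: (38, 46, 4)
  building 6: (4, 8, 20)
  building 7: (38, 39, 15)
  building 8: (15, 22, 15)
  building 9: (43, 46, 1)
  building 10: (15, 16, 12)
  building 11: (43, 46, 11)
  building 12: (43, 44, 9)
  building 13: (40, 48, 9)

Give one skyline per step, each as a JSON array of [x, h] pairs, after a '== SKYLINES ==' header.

== SKYLINES ==
[[37,20],[38,0]]
[[15,8],[27,0],[37,20],[38,0]]
[[15,8],[27,0],[37,20],[38,0],[39,10],[46,0]]
[[15,8],[25,20],[31,0],[37,20],[38,0],[39,10],[46,0]]
[[15,8],[25,20],[31,0],[37,20],[38,4],[39,10],[46,0]]
[[4,20],[8,0],[15,8],[25,20],[31,0],[37,20],[38,4],[39,10],[46,0]]
[[4,20],[8,0],[15,8],[25,20],[31,0],[37,20],[38,15],[39,10],[46,0]]
[[4,20],[8,0],[15,15],[22,8],[25,20],[31,0],[37,20],[38,15],[39,10],[46,0]]
[[4,20],[8,0],[15,15],[22,8],[25,20],[31,0],[37,20],[38,15],[39,10],[46,0]]
[[4,20],[8,0],[15,15],[22,8],[25,20],[31,0],[37,20],[38,15],[39,10],[46,0]]
[[4,20],[8,0],[15,15],[22,8],[25,20],[31,0],[37,20],[38,15],[39,10],[43,11],[46,0]]
[[4,20],[8,0],[15,15],[22,8],[25,20],[31,0],[37,20],[38,15],[39,10],[43,11],[46,0]]
[[4,20],[8,0],[15,15],[22,8],[25,20],[31,0],[37,20],[38,15],[39,10],[43,11],[46,9],[48,0]]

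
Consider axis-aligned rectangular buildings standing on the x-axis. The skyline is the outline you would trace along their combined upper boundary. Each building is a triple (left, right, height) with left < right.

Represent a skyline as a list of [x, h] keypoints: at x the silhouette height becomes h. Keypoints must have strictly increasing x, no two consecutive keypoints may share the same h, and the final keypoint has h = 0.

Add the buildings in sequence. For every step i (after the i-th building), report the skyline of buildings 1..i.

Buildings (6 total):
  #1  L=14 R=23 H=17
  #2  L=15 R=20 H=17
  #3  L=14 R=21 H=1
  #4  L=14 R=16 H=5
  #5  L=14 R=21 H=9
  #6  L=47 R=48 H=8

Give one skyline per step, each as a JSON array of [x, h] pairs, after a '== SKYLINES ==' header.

== SKYLINES ==
[[14,17],[23,0]]
[[14,17],[23,0]]
[[14,17],[23,0]]
[[14,17],[23,0]]
[[14,17],[23,0]]
[[14,17],[23,0],[47,8],[48,0]]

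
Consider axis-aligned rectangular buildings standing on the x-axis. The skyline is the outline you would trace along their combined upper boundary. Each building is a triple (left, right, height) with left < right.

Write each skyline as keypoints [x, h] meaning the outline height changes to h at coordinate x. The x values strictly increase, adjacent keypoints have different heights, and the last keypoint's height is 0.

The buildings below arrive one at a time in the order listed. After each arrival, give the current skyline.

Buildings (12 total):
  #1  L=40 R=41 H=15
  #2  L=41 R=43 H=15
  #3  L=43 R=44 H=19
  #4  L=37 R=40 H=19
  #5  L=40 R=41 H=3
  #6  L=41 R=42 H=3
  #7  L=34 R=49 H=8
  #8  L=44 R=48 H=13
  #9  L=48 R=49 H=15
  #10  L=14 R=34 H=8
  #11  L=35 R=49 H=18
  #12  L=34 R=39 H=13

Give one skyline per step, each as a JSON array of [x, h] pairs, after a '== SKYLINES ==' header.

== SKYLINES ==
[[40,15],[41,0]]
[[40,15],[43,0]]
[[40,15],[43,19],[44,0]]
[[37,19],[40,15],[43,19],[44,0]]
[[37,19],[40,15],[43,19],[44,0]]
[[37,19],[40,15],[43,19],[44,0]]
[[34,8],[37,19],[40,15],[43,19],[44,8],[49,0]]
[[34,8],[37,19],[40,15],[43,19],[44,13],[48,8],[49,0]]
[[34,8],[37,19],[40,15],[43,19],[44,13],[48,15],[49,0]]
[[14,8],[37,19],[40,15],[43,19],[44,13],[48,15],[49,0]]
[[14,8],[35,18],[37,19],[40,18],[43,19],[44,18],[49,0]]
[[14,8],[34,13],[35,18],[37,19],[40,18],[43,19],[44,18],[49,0]]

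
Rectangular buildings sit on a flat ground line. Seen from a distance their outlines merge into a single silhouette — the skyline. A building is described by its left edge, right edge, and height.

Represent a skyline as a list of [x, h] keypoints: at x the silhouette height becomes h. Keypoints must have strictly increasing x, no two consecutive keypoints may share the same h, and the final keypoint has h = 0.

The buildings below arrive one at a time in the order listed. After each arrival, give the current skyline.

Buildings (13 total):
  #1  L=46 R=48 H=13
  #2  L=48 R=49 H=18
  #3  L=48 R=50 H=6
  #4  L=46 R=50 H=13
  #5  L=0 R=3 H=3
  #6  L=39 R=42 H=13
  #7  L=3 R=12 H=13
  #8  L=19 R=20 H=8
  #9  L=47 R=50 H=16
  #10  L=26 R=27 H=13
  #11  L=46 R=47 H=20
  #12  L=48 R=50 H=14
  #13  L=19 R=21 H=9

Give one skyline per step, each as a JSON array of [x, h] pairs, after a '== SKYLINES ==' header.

== SKYLINES ==
[[46,13],[48,0]]
[[46,13],[48,18],[49,0]]
[[46,13],[48,18],[49,6],[50,0]]
[[46,13],[48,18],[49,13],[50,0]]
[[0,3],[3,0],[46,13],[48,18],[49,13],[50,0]]
[[0,3],[3,0],[39,13],[42,0],[46,13],[48,18],[49,13],[50,0]]
[[0,3],[3,13],[12,0],[39,13],[42,0],[46,13],[48,18],[49,13],[50,0]]
[[0,3],[3,13],[12,0],[19,8],[20,0],[39,13],[42,0],[46,13],[48,18],[49,13],[50,0]]
[[0,3],[3,13],[12,0],[19,8],[20,0],[39,13],[42,0],[46,13],[47,16],[48,18],[49,16],[50,0]]
[[0,3],[3,13],[12,0],[19,8],[20,0],[26,13],[27,0],[39,13],[42,0],[46,13],[47,16],[48,18],[49,16],[50,0]]
[[0,3],[3,13],[12,0],[19,8],[20,0],[26,13],[27,0],[39,13],[42,0],[46,20],[47,16],[48,18],[49,16],[50,0]]
[[0,3],[3,13],[12,0],[19,8],[20,0],[26,13],[27,0],[39,13],[42,0],[46,20],[47,16],[48,18],[49,16],[50,0]]
[[0,3],[3,13],[12,0],[19,9],[21,0],[26,13],[27,0],[39,13],[42,0],[46,20],[47,16],[48,18],[49,16],[50,0]]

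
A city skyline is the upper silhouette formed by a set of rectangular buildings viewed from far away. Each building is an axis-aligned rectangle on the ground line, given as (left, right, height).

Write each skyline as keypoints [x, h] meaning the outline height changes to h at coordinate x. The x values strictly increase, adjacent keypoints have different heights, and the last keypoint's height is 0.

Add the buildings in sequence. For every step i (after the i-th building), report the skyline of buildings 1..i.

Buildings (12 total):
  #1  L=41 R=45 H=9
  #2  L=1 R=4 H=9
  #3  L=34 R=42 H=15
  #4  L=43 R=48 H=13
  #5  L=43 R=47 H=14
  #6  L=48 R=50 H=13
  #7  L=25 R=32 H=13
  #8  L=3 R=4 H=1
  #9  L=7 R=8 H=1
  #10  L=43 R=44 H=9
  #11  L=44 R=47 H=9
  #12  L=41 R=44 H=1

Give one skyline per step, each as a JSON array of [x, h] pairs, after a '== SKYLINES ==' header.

== SKYLINES ==
[[41,9],[45,0]]
[[1,9],[4,0],[41,9],[45,0]]
[[1,9],[4,0],[34,15],[42,9],[45,0]]
[[1,9],[4,0],[34,15],[42,9],[43,13],[48,0]]
[[1,9],[4,0],[34,15],[42,9],[43,14],[47,13],[48,0]]
[[1,9],[4,0],[34,15],[42,9],[43,14],[47,13],[50,0]]
[[1,9],[4,0],[25,13],[32,0],[34,15],[42,9],[43,14],[47,13],[50,0]]
[[1,9],[4,0],[25,13],[32,0],[34,15],[42,9],[43,14],[47,13],[50,0]]
[[1,9],[4,0],[7,1],[8,0],[25,13],[32,0],[34,15],[42,9],[43,14],[47,13],[50,0]]
[[1,9],[4,0],[7,1],[8,0],[25,13],[32,0],[34,15],[42,9],[43,14],[47,13],[50,0]]
[[1,9],[4,0],[7,1],[8,0],[25,13],[32,0],[34,15],[42,9],[43,14],[47,13],[50,0]]
[[1,9],[4,0],[7,1],[8,0],[25,13],[32,0],[34,15],[42,9],[43,14],[47,13],[50,0]]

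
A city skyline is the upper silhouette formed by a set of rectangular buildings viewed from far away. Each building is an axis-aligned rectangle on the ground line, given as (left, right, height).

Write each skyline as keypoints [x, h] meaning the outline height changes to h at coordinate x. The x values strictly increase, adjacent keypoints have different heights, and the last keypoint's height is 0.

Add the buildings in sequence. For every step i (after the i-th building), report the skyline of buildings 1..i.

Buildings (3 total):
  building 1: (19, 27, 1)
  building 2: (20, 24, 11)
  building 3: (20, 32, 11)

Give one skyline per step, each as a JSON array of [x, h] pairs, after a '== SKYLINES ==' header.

== SKYLINES ==
[[19,1],[27,0]]
[[19,1],[20,11],[24,1],[27,0]]
[[19,1],[20,11],[32,0]]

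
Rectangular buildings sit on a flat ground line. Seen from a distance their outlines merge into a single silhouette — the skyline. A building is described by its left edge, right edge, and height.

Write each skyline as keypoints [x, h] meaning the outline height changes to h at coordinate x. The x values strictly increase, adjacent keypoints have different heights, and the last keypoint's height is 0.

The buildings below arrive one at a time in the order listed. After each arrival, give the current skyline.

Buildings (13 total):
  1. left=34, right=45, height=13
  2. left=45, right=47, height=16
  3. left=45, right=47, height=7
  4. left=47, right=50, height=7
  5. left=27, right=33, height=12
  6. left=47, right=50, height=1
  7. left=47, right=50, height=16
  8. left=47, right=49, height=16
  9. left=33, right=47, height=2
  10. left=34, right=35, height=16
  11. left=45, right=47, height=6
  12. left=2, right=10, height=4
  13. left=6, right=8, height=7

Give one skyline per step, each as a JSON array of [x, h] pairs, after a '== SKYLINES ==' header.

== SKYLINES ==
[[34,13],[45,0]]
[[34,13],[45,16],[47,0]]
[[34,13],[45,16],[47,0]]
[[34,13],[45,16],[47,7],[50,0]]
[[27,12],[33,0],[34,13],[45,16],[47,7],[50,0]]
[[27,12],[33,0],[34,13],[45,16],[47,7],[50,0]]
[[27,12],[33,0],[34,13],[45,16],[50,0]]
[[27,12],[33,0],[34,13],[45,16],[50,0]]
[[27,12],[33,2],[34,13],[45,16],[50,0]]
[[27,12],[33,2],[34,16],[35,13],[45,16],[50,0]]
[[27,12],[33,2],[34,16],[35,13],[45,16],[50,0]]
[[2,4],[10,0],[27,12],[33,2],[34,16],[35,13],[45,16],[50,0]]
[[2,4],[6,7],[8,4],[10,0],[27,12],[33,2],[34,16],[35,13],[45,16],[50,0]]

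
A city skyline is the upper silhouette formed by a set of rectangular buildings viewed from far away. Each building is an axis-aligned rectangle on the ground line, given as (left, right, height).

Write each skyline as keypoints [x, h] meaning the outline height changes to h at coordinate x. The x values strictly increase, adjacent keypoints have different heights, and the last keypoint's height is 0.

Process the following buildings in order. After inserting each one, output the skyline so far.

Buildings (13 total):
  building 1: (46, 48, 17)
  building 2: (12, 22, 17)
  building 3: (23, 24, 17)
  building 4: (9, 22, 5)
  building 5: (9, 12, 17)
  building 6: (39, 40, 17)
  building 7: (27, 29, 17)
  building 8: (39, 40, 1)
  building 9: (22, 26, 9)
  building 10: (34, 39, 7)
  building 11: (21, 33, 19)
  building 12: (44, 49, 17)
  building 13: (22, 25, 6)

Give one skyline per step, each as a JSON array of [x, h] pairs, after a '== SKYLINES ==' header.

== SKYLINES ==
[[46,17],[48,0]]
[[12,17],[22,0],[46,17],[48,0]]
[[12,17],[22,0],[23,17],[24,0],[46,17],[48,0]]
[[9,5],[12,17],[22,0],[23,17],[24,0],[46,17],[48,0]]
[[9,17],[22,0],[23,17],[24,0],[46,17],[48,0]]
[[9,17],[22,0],[23,17],[24,0],[39,17],[40,0],[46,17],[48,0]]
[[9,17],[22,0],[23,17],[24,0],[27,17],[29,0],[39,17],[40,0],[46,17],[48,0]]
[[9,17],[22,0],[23,17],[24,0],[27,17],[29,0],[39,17],[40,0],[46,17],[48,0]]
[[9,17],[22,9],[23,17],[24,9],[26,0],[27,17],[29,0],[39,17],[40,0],[46,17],[48,0]]
[[9,17],[22,9],[23,17],[24,9],[26,0],[27,17],[29,0],[34,7],[39,17],[40,0],[46,17],[48,0]]
[[9,17],[21,19],[33,0],[34,7],[39,17],[40,0],[46,17],[48,0]]
[[9,17],[21,19],[33,0],[34,7],[39,17],[40,0],[44,17],[49,0]]
[[9,17],[21,19],[33,0],[34,7],[39,17],[40,0],[44,17],[49,0]]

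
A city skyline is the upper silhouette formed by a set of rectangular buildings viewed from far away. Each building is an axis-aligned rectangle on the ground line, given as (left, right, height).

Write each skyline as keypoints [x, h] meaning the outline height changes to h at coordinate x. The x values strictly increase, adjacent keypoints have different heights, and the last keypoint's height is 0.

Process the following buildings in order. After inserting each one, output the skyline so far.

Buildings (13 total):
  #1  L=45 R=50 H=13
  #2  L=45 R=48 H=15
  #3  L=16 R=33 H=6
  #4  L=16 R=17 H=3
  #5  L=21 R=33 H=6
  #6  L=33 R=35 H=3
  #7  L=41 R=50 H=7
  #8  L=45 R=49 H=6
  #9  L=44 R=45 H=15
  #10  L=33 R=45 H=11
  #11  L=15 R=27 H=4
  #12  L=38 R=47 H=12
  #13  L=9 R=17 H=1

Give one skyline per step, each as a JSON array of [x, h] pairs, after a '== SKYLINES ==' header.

== SKYLINES ==
[[45,13],[50,0]]
[[45,15],[48,13],[50,0]]
[[16,6],[33,0],[45,15],[48,13],[50,0]]
[[16,6],[33,0],[45,15],[48,13],[50,0]]
[[16,6],[33,0],[45,15],[48,13],[50,0]]
[[16,6],[33,3],[35,0],[45,15],[48,13],[50,0]]
[[16,6],[33,3],[35,0],[41,7],[45,15],[48,13],[50,0]]
[[16,6],[33,3],[35,0],[41,7],[45,15],[48,13],[50,0]]
[[16,6],[33,3],[35,0],[41,7],[44,15],[48,13],[50,0]]
[[16,6],[33,11],[44,15],[48,13],[50,0]]
[[15,4],[16,6],[33,11],[44,15],[48,13],[50,0]]
[[15,4],[16,6],[33,11],[38,12],[44,15],[48,13],[50,0]]
[[9,1],[15,4],[16,6],[33,11],[38,12],[44,15],[48,13],[50,0]]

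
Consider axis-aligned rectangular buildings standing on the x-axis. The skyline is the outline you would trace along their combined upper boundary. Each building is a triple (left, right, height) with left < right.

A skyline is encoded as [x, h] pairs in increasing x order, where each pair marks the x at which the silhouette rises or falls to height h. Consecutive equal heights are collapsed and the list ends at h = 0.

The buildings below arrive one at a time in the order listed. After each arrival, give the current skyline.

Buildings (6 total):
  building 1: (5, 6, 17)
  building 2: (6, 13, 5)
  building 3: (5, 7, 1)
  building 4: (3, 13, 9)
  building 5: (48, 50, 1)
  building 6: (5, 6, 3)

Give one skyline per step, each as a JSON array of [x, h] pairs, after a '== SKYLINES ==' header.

== SKYLINES ==
[[5,17],[6,0]]
[[5,17],[6,5],[13,0]]
[[5,17],[6,5],[13,0]]
[[3,9],[5,17],[6,9],[13,0]]
[[3,9],[5,17],[6,9],[13,0],[48,1],[50,0]]
[[3,9],[5,17],[6,9],[13,0],[48,1],[50,0]]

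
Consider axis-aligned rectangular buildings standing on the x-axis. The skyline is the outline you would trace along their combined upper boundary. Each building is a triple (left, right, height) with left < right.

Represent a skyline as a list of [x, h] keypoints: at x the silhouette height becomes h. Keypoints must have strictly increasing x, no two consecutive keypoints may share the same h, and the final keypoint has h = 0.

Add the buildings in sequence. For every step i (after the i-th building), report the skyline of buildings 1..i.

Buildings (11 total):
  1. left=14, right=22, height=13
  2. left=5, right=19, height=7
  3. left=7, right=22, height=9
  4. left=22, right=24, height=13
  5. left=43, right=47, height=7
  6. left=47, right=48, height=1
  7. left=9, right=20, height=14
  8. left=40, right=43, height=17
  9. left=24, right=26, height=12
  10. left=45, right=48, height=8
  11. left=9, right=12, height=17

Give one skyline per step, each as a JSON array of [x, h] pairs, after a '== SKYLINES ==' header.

== SKYLINES ==
[[14,13],[22,0]]
[[5,7],[14,13],[22,0]]
[[5,7],[7,9],[14,13],[22,0]]
[[5,7],[7,9],[14,13],[24,0]]
[[5,7],[7,9],[14,13],[24,0],[43,7],[47,0]]
[[5,7],[7,9],[14,13],[24,0],[43,7],[47,1],[48,0]]
[[5,7],[7,9],[9,14],[20,13],[24,0],[43,7],[47,1],[48,0]]
[[5,7],[7,9],[9,14],[20,13],[24,0],[40,17],[43,7],[47,1],[48,0]]
[[5,7],[7,9],[9,14],[20,13],[24,12],[26,0],[40,17],[43,7],[47,1],[48,0]]
[[5,7],[7,9],[9,14],[20,13],[24,12],[26,0],[40,17],[43,7],[45,8],[48,0]]
[[5,7],[7,9],[9,17],[12,14],[20,13],[24,12],[26,0],[40,17],[43,7],[45,8],[48,0]]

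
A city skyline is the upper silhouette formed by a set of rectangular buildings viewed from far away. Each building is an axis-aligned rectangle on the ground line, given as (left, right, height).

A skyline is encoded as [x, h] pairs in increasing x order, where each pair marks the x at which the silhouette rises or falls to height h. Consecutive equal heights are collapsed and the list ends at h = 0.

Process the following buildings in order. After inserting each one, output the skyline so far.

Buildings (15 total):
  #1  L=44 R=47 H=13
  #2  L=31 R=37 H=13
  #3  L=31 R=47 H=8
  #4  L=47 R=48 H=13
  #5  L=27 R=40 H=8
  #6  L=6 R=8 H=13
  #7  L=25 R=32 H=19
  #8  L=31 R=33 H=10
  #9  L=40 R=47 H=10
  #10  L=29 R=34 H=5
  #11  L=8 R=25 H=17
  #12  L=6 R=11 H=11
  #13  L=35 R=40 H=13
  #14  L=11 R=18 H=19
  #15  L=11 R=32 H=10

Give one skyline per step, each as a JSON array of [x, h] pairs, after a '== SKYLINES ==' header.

== SKYLINES ==
[[44,13],[47,0]]
[[31,13],[37,0],[44,13],[47,0]]
[[31,13],[37,8],[44,13],[47,0]]
[[31,13],[37,8],[44,13],[48,0]]
[[27,8],[31,13],[37,8],[44,13],[48,0]]
[[6,13],[8,0],[27,8],[31,13],[37,8],[44,13],[48,0]]
[[6,13],[8,0],[25,19],[32,13],[37,8],[44,13],[48,0]]
[[6,13],[8,0],[25,19],[32,13],[37,8],[44,13],[48,0]]
[[6,13],[8,0],[25,19],[32,13],[37,8],[40,10],[44,13],[48,0]]
[[6,13],[8,0],[25,19],[32,13],[37,8],[40,10],[44,13],[48,0]]
[[6,13],[8,17],[25,19],[32,13],[37,8],[40,10],[44,13],[48,0]]
[[6,13],[8,17],[25,19],[32,13],[37,8],[40,10],[44,13],[48,0]]
[[6,13],[8,17],[25,19],[32,13],[40,10],[44,13],[48,0]]
[[6,13],[8,17],[11,19],[18,17],[25,19],[32,13],[40,10],[44,13],[48,0]]
[[6,13],[8,17],[11,19],[18,17],[25,19],[32,13],[40,10],[44,13],[48,0]]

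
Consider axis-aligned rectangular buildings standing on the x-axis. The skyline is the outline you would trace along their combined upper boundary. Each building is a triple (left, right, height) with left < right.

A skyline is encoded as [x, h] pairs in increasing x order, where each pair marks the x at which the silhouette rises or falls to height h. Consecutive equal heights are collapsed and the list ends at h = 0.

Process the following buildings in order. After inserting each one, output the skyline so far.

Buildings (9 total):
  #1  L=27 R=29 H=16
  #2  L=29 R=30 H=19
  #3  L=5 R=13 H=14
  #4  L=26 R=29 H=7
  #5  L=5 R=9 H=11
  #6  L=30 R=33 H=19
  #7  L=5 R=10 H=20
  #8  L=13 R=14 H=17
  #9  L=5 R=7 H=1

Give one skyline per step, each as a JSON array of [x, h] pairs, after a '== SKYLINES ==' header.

== SKYLINES ==
[[27,16],[29,0]]
[[27,16],[29,19],[30,0]]
[[5,14],[13,0],[27,16],[29,19],[30,0]]
[[5,14],[13,0],[26,7],[27,16],[29,19],[30,0]]
[[5,14],[13,0],[26,7],[27,16],[29,19],[30,0]]
[[5,14],[13,0],[26,7],[27,16],[29,19],[33,0]]
[[5,20],[10,14],[13,0],[26,7],[27,16],[29,19],[33,0]]
[[5,20],[10,14],[13,17],[14,0],[26,7],[27,16],[29,19],[33,0]]
[[5,20],[10,14],[13,17],[14,0],[26,7],[27,16],[29,19],[33,0]]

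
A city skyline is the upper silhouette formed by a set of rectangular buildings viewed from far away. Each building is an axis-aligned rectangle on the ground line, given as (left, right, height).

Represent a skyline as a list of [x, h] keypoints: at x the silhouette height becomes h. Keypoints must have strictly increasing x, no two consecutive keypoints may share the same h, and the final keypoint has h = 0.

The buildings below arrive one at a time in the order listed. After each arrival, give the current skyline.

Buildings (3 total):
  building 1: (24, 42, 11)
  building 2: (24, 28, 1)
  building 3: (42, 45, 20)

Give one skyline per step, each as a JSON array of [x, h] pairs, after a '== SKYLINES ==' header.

== SKYLINES ==
[[24,11],[42,0]]
[[24,11],[42,0]]
[[24,11],[42,20],[45,0]]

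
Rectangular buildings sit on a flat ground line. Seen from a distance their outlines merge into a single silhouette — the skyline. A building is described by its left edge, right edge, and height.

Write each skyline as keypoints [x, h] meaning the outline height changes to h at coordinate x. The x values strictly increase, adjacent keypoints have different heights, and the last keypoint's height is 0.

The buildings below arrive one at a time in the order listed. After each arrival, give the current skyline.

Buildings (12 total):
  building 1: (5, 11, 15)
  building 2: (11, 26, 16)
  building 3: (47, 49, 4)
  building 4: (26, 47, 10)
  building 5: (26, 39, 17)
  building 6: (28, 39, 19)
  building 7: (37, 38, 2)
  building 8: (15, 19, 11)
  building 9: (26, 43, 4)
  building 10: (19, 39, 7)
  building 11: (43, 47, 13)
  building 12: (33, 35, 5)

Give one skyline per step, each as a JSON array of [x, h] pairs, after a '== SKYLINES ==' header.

== SKYLINES ==
[[5,15],[11,0]]
[[5,15],[11,16],[26,0]]
[[5,15],[11,16],[26,0],[47,4],[49,0]]
[[5,15],[11,16],[26,10],[47,4],[49,0]]
[[5,15],[11,16],[26,17],[39,10],[47,4],[49,0]]
[[5,15],[11,16],[26,17],[28,19],[39,10],[47,4],[49,0]]
[[5,15],[11,16],[26,17],[28,19],[39,10],[47,4],[49,0]]
[[5,15],[11,16],[26,17],[28,19],[39,10],[47,4],[49,0]]
[[5,15],[11,16],[26,17],[28,19],[39,10],[47,4],[49,0]]
[[5,15],[11,16],[26,17],[28,19],[39,10],[47,4],[49,0]]
[[5,15],[11,16],[26,17],[28,19],[39,10],[43,13],[47,4],[49,0]]
[[5,15],[11,16],[26,17],[28,19],[39,10],[43,13],[47,4],[49,0]]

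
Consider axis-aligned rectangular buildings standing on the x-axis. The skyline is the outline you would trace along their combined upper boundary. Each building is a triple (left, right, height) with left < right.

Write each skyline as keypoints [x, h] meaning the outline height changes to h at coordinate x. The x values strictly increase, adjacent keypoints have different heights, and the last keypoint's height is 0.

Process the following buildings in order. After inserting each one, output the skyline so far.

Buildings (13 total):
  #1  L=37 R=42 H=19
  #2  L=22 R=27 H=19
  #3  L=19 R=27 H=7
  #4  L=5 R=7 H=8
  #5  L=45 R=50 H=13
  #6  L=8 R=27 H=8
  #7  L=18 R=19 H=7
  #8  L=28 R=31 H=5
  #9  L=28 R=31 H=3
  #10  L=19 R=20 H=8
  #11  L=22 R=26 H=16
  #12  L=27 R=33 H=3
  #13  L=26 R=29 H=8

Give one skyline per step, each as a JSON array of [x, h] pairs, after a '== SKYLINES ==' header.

== SKYLINES ==
[[37,19],[42,0]]
[[22,19],[27,0],[37,19],[42,0]]
[[19,7],[22,19],[27,0],[37,19],[42,0]]
[[5,8],[7,0],[19,7],[22,19],[27,0],[37,19],[42,0]]
[[5,8],[7,0],[19,7],[22,19],[27,0],[37,19],[42,0],[45,13],[50,0]]
[[5,8],[7,0],[8,8],[22,19],[27,0],[37,19],[42,0],[45,13],[50,0]]
[[5,8],[7,0],[8,8],[22,19],[27,0],[37,19],[42,0],[45,13],[50,0]]
[[5,8],[7,0],[8,8],[22,19],[27,0],[28,5],[31,0],[37,19],[42,0],[45,13],[50,0]]
[[5,8],[7,0],[8,8],[22,19],[27,0],[28,5],[31,0],[37,19],[42,0],[45,13],[50,0]]
[[5,8],[7,0],[8,8],[22,19],[27,0],[28,5],[31,0],[37,19],[42,0],[45,13],[50,0]]
[[5,8],[7,0],[8,8],[22,19],[27,0],[28,5],[31,0],[37,19],[42,0],[45,13],[50,0]]
[[5,8],[7,0],[8,8],[22,19],[27,3],[28,5],[31,3],[33,0],[37,19],[42,0],[45,13],[50,0]]
[[5,8],[7,0],[8,8],[22,19],[27,8],[29,5],[31,3],[33,0],[37,19],[42,0],[45,13],[50,0]]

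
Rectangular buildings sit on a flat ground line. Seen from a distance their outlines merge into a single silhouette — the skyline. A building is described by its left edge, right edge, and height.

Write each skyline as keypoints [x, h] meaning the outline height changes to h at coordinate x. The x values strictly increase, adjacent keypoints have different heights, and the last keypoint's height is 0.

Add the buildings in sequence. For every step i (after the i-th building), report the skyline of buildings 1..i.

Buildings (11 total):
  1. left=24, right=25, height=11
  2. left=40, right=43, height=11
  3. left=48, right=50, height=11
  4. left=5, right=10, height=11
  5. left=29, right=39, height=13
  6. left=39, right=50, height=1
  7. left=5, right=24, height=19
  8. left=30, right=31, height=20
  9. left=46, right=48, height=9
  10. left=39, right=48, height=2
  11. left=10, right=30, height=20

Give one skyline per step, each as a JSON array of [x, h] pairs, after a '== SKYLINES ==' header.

== SKYLINES ==
[[24,11],[25,0]]
[[24,11],[25,0],[40,11],[43,0]]
[[24,11],[25,0],[40,11],[43,0],[48,11],[50,0]]
[[5,11],[10,0],[24,11],[25,0],[40,11],[43,0],[48,11],[50,0]]
[[5,11],[10,0],[24,11],[25,0],[29,13],[39,0],[40,11],[43,0],[48,11],[50,0]]
[[5,11],[10,0],[24,11],[25,0],[29,13],[39,1],[40,11],[43,1],[48,11],[50,0]]
[[5,19],[24,11],[25,0],[29,13],[39,1],[40,11],[43,1],[48,11],[50,0]]
[[5,19],[24,11],[25,0],[29,13],[30,20],[31,13],[39,1],[40,11],[43,1],[48,11],[50,0]]
[[5,19],[24,11],[25,0],[29,13],[30,20],[31,13],[39,1],[40,11],[43,1],[46,9],[48,11],[50,0]]
[[5,19],[24,11],[25,0],[29,13],[30,20],[31,13],[39,2],[40,11],[43,2],[46,9],[48,11],[50,0]]
[[5,19],[10,20],[31,13],[39,2],[40,11],[43,2],[46,9],[48,11],[50,0]]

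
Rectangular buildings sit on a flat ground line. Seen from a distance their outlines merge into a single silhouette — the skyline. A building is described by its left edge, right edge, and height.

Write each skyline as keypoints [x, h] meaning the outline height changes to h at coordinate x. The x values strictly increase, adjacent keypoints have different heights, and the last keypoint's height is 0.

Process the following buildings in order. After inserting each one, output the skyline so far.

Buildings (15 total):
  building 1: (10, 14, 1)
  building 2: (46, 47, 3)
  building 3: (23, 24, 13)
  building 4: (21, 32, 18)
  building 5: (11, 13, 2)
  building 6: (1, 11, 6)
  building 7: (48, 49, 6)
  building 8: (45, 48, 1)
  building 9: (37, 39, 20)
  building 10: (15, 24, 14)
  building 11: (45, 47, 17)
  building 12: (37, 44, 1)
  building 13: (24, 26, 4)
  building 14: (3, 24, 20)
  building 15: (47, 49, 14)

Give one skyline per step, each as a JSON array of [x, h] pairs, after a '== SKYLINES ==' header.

== SKYLINES ==
[[10,1],[14,0]]
[[10,1],[14,0],[46,3],[47,0]]
[[10,1],[14,0],[23,13],[24,0],[46,3],[47,0]]
[[10,1],[14,0],[21,18],[32,0],[46,3],[47,0]]
[[10,1],[11,2],[13,1],[14,0],[21,18],[32,0],[46,3],[47,0]]
[[1,6],[11,2],[13,1],[14,0],[21,18],[32,0],[46,3],[47,0]]
[[1,6],[11,2],[13,1],[14,0],[21,18],[32,0],[46,3],[47,0],[48,6],[49,0]]
[[1,6],[11,2],[13,1],[14,0],[21,18],[32,0],[45,1],[46,3],[47,1],[48,6],[49,0]]
[[1,6],[11,2],[13,1],[14,0],[21,18],[32,0],[37,20],[39,0],[45,1],[46,3],[47,1],[48,6],[49,0]]
[[1,6],[11,2],[13,1],[14,0],[15,14],[21,18],[32,0],[37,20],[39,0],[45,1],[46,3],[47,1],[48,6],[49,0]]
[[1,6],[11,2],[13,1],[14,0],[15,14],[21,18],[32,0],[37,20],[39,0],[45,17],[47,1],[48,6],[49,0]]
[[1,6],[11,2],[13,1],[14,0],[15,14],[21,18],[32,0],[37,20],[39,1],[44,0],[45,17],[47,1],[48,6],[49,0]]
[[1,6],[11,2],[13,1],[14,0],[15,14],[21,18],[32,0],[37,20],[39,1],[44,0],[45,17],[47,1],[48,6],[49,0]]
[[1,6],[3,20],[24,18],[32,0],[37,20],[39,1],[44,0],[45,17],[47,1],[48,6],[49,0]]
[[1,6],[3,20],[24,18],[32,0],[37,20],[39,1],[44,0],[45,17],[47,14],[49,0]]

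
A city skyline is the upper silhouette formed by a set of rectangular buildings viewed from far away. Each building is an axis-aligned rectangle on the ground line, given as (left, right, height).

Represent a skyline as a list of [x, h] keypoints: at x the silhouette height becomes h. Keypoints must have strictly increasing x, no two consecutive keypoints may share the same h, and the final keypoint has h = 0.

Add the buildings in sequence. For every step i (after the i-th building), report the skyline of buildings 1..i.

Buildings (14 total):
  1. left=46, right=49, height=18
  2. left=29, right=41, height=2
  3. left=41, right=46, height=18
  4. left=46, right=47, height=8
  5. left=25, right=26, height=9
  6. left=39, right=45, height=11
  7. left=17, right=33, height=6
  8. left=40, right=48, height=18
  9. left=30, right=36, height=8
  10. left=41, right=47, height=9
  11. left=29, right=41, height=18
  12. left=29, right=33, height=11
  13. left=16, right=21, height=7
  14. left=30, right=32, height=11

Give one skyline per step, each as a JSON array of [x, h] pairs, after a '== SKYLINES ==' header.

== SKYLINES ==
[[46,18],[49,0]]
[[29,2],[41,0],[46,18],[49,0]]
[[29,2],[41,18],[49,0]]
[[29,2],[41,18],[49,0]]
[[25,9],[26,0],[29,2],[41,18],[49,0]]
[[25,9],[26,0],[29,2],[39,11],[41,18],[49,0]]
[[17,6],[25,9],[26,6],[33,2],[39,11],[41,18],[49,0]]
[[17,6],[25,9],[26,6],[33,2],[39,11],[40,18],[49,0]]
[[17,6],[25,9],[26,6],[30,8],[36,2],[39,11],[40,18],[49,0]]
[[17,6],[25,9],[26,6],[30,8],[36,2],[39,11],[40,18],[49,0]]
[[17,6],[25,9],[26,6],[29,18],[49,0]]
[[17,6],[25,9],[26,6],[29,18],[49,0]]
[[16,7],[21,6],[25,9],[26,6],[29,18],[49,0]]
[[16,7],[21,6],[25,9],[26,6],[29,18],[49,0]]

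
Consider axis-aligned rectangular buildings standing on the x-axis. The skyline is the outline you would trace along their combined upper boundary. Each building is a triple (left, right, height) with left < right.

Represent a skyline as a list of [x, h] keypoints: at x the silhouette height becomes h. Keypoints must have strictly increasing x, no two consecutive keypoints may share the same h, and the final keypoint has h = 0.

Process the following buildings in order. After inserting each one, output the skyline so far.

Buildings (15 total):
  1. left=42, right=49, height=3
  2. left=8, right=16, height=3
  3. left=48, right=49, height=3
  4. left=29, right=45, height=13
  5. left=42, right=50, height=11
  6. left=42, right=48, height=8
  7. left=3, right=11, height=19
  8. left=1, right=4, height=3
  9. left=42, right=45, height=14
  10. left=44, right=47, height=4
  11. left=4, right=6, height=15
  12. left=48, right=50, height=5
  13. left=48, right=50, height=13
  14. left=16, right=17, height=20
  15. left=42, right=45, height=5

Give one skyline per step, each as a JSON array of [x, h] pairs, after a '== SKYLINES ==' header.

== SKYLINES ==
[[42,3],[49,0]]
[[8,3],[16,0],[42,3],[49,0]]
[[8,3],[16,0],[42,3],[49,0]]
[[8,3],[16,0],[29,13],[45,3],[49,0]]
[[8,3],[16,0],[29,13],[45,11],[50,0]]
[[8,3],[16,0],[29,13],[45,11],[50,0]]
[[3,19],[11,3],[16,0],[29,13],[45,11],[50,0]]
[[1,3],[3,19],[11,3],[16,0],[29,13],[45,11],[50,0]]
[[1,3],[3,19],[11,3],[16,0],[29,13],[42,14],[45,11],[50,0]]
[[1,3],[3,19],[11,3],[16,0],[29,13],[42,14],[45,11],[50,0]]
[[1,3],[3,19],[11,3],[16,0],[29,13],[42,14],[45,11],[50,0]]
[[1,3],[3,19],[11,3],[16,0],[29,13],[42,14],[45,11],[50,0]]
[[1,3],[3,19],[11,3],[16,0],[29,13],[42,14],[45,11],[48,13],[50,0]]
[[1,3],[3,19],[11,3],[16,20],[17,0],[29,13],[42,14],[45,11],[48,13],[50,0]]
[[1,3],[3,19],[11,3],[16,20],[17,0],[29,13],[42,14],[45,11],[48,13],[50,0]]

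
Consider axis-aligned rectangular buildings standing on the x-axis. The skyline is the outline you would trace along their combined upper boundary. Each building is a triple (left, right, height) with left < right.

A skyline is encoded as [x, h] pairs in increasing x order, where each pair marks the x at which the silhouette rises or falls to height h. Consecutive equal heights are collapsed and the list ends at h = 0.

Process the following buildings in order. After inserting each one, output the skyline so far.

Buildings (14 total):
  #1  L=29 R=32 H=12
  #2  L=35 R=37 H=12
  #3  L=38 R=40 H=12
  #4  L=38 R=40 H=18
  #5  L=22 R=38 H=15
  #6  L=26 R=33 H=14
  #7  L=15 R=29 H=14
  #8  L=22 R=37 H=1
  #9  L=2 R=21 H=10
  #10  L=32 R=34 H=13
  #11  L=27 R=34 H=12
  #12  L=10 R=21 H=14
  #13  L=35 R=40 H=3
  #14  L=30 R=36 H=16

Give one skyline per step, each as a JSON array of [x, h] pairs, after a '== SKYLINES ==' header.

== SKYLINES ==
[[29,12],[32,0]]
[[29,12],[32,0],[35,12],[37,0]]
[[29,12],[32,0],[35,12],[37,0],[38,12],[40,0]]
[[29,12],[32,0],[35,12],[37,0],[38,18],[40,0]]
[[22,15],[38,18],[40,0]]
[[22,15],[38,18],[40,0]]
[[15,14],[22,15],[38,18],[40,0]]
[[15,14],[22,15],[38,18],[40,0]]
[[2,10],[15,14],[22,15],[38,18],[40,0]]
[[2,10],[15,14],[22,15],[38,18],[40,0]]
[[2,10],[15,14],[22,15],[38,18],[40,0]]
[[2,10],[10,14],[22,15],[38,18],[40,0]]
[[2,10],[10,14],[22,15],[38,18],[40,0]]
[[2,10],[10,14],[22,15],[30,16],[36,15],[38,18],[40,0]]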